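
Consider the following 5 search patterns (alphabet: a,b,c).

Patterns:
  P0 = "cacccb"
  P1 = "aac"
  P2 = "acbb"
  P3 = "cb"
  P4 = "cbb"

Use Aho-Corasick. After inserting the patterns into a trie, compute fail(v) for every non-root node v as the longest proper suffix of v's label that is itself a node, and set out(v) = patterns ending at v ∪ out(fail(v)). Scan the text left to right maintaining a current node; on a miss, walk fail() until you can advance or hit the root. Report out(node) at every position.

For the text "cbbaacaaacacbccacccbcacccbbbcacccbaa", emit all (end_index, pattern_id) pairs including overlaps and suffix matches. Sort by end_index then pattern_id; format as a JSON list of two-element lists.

Construct AC machine:
Trie (insert patterns):
  n0 'ε': a→7 c→1
  n1 'c': a→2 b→13
  n2 'ca': c→3
  n3 'cac': c→4
  n4 'cacc': c→5
  n5 'caccc': b→6
  n6 'cacccb': ·  [P0 ends]
  n7 'a': a→8 c→10
  n8 'aa': c→9
  n9 'aac': ·  [P1 ends]
  n10 'ac': b→11
  n11 'acb': b→12
  n12 'acbb': ·  [P2 ends]
  n13 'cb': b→14  [P3 ends]
  n14 'cbb': ·  [P4 ends]

BFS fail/out derivation:
  n1('c'): parent n0 fail=0; on 'c' 0 → fail=0;  out ∅∪∅=∅
  n7('a'): parent n0 fail=0; on 'a' 0 → fail=0;  out ∅∪∅=∅
  n2('ca'): parent n1 fail=0; on 'a' 0 → fail=7;  out ∅∪∅=∅
  n8('aa'): parent n7 fail=0; on 'a' 0 → fail=7;  out ∅∪∅=∅
  n10('ac'): parent n7 fail=0; on 'c' 0 → fail=1;  out ∅∪∅=∅
  n13('cb'): parent n1 fail=0; on 'b' 0 → fail=0;  out {3}∪∅={3}
  n3('cac'): parent n2 fail=7; on 'c' 7 → fail=10;  out ∅∪∅=∅
  n9('aac'): parent n8 fail=7; on 'c' 7 → fail=10;  out {1}∪∅={1}
  n11('acb'): parent n10 fail=1; on 'b' 1 → fail=13;  out ∅∪{3}={3}
  n14('cbb'): parent n13 fail=0; on 'b' 0 → fail=0;  out {4}∪∅={4}
  n4('cacc'): parent n3 fail=10; on 'c' 10→1→0 → fail=1;  out ∅∪∅=∅
  n12('acbb'): parent n11 fail=13; on 'b' 13 → fail=14;  out {2}∪{4}={2,4}
  n5('caccc'): parent n4 fail=1; on 'c' 1→0 → fail=1;  out ∅∪∅=∅
  n6('cacccb'): parent n5 fail=1; on 'b' 1 → fail=13;  out {0}∪{3}={0,3}

Run:
pos 0 'c': at 1
pos 1 'b': at 13  ** P3@[0:1]
pos 2 'b': at 14  ** P4@[0:2]
pos 3 'a': at 7 ·f
pos 4 'a': at 8
pos 5 'c': at 9  ** P1@[3:5]
pos 6 'a': at 2 ·f
pos 7 'a': at 8 ·f
pos 8 'a': at 8 ·f
pos 9 'c': at 9  ** P1@[7:9]
pos 10 'a': at 2 ·f
pos 11 'c': at 3
pos 12 'b': at 11 ·f  ** P3@[11:12]
pos 13 'c': at 1 ·f
pos 14 'c': at 1 ·f
pos 15 'a': at 2
pos 16 'c': at 3
pos 17 'c': at 4
pos 18 'c': at 5
pos 19 'b': at 6  ** P0@[14:19],P3@[18:19]
pos 20 'c': at 1 ·f
pos 21 'a': at 2
pos 22 'c': at 3
pos 23 'c': at 4
pos 24 'c': at 5
pos 25 'b': at 6  ** P0@[20:25],P3@[24:25]
pos 26 'b': at 14 ·f  ** P4@[24:26]
pos 27 'b': at 0 ·f
pos 28 'c': at 1
pos 29 'a': at 2
pos 30 'c': at 3
pos 31 'c': at 4
pos 32 'c': at 5
pos 33 'b': at 6  ** P0@[28:33],P3@[32:33]
pos 34 'a': at 7 ·f
pos 35 'a': at 8

Result: [[1,3],[2,4],[5,1],[9,1],[12,3],[19,0],[19,3],[25,0],[25,3],[26,4],[33,0],[33,3]]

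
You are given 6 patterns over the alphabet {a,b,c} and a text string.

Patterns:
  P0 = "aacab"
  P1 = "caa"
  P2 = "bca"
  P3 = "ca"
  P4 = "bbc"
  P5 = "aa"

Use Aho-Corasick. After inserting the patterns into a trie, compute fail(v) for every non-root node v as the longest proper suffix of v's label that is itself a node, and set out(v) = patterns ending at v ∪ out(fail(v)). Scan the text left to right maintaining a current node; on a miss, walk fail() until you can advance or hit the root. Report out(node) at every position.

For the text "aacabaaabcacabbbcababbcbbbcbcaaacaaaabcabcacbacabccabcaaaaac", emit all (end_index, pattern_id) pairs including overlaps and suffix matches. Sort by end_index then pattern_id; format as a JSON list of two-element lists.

Build:
Trie (insert patterns):
  n0 'ε': a→1 b→9 c→6
  n1 'a': a→2
  n2 'aa': c→3  [P5 ends]
  n3 'aac': a→4
  n4 'aaca': b→5
  n5 'aacab': ·  [P0 ends]
  n6 'c': a→7
  n7 'ca': a→8  [P3 ends]
  n8 'caa': ·  [P1 ends]
  n9 'b': b→12 c→10
  n10 'bc': a→11
  n11 'bca': ·  [P2 ends]
  n12 'bb': c→13
  n13 'bbc': ·  [P4 ends]

Failure links (BFS by depth):
  fail(1) 'a': from fail(0)=0 chase 'a': 0 ⇒ 0;  out=∅∪out(0)=∅
  fail(6) 'c': from fail(0)=0 chase 'c': 0 ⇒ 0;  out=∅∪out(0)=∅
  fail(9) 'b': from fail(0)=0 chase 'b': 0 ⇒ 0;  out=∅∪out(0)=∅
  fail(2) 'aa': from fail(1)=0 chase 'a': 0 ⇒ 1;  out={5}∪out(1)={5}
  fail(7) 'ca': from fail(6)=0 chase 'a': 0 ⇒ 1;  out={3}∪out(1)={3}
  fail(10) 'bc': from fail(9)=0 chase 'c': 0 ⇒ 6;  out=∅∪out(6)=∅
  fail(12) 'bb': from fail(9)=0 chase 'b': 0 ⇒ 9;  out=∅∪out(9)=∅
  fail(3) 'aac': from fail(2)=1 chase 'c': 1→0 ⇒ 6;  out=∅∪out(6)=∅
  fail(8) 'caa': from fail(7)=1 chase 'a': 1 ⇒ 2;  out={1}∪out(2)={1,5}
  fail(11) 'bca': from fail(10)=6 chase 'a': 6 ⇒ 7;  out={2}∪out(7)={2,3}
  fail(13) 'bbc': from fail(12)=9 chase 'c': 9 ⇒ 10;  out={4}∪out(10)={4}
  fail(4) 'aaca': from fail(3)=6 chase 'a': 6 ⇒ 7;  out=∅∪out(7)={3}
  fail(5) 'aacab': from fail(4)=7 chase 'b': 7→1→0 ⇒ 9;  out={0}∪out(9)={0}

Run:
pos 0 'a': at 1
pos 1 'a': at 2  ** P5@[0:1]
pos 2 'c': at 3
pos 3 'a': at 4  ** P3@[2:3]
pos 4 'b': at 5  ** P0@[0:4]
pos 5 'a': at 1 (fail-walked)
pos 6 'a': at 2  ** P5@[5:6]
pos 7 'a': at 2 (fail-walked)  ** P5@[6:7]
pos 8 'b': at 9 (fail-walked)
pos 9 'c': at 10
pos 10 'a': at 11  ** P2@[8:10],P3@[9:10]
pos 11 'c': at 6 (fail-walked)
pos 12 'a': at 7  ** P3@[11:12]
pos 13 'b': at 9 (fail-walked)
pos 14 'b': at 12
pos 15 'b': at 12 (fail-walked)
pos 16 'c': at 13  ** P4@[14:16]
pos 17 'a': at 11 (fail-walked)  ** P2@[15:17],P3@[16:17]
pos 18 'b': at 9 (fail-walked)
pos 19 'a': at 1 (fail-walked)
pos 20 'b': at 9 (fail-walked)
pos 21 'b': at 12
pos 22 'c': at 13  ** P4@[20:22]
pos 23 'b': at 9 (fail-walked)
pos 24 'b': at 12
pos 25 'b': at 12 (fail-walked)
pos 26 'c': at 13  ** P4@[24:26]
pos 27 'b': at 9 (fail-walked)
pos 28 'c': at 10
pos 29 'a': at 11  ** P2@[27:29],P3@[28:29]
pos 30 'a': at 8 (fail-walked)  ** P1@[28:30],P5@[29:30]
pos 31 'a': at 2 (fail-walked)  ** P5@[30:31]
pos 32 'c': at 3
pos 33 'a': at 4  ** P3@[32:33]
pos 34 'a': at 8 (fail-walked)  ** P1@[32:34],P5@[33:34]
pos 35 'a': at 2 (fail-walked)  ** P5@[34:35]
pos 36 'a': at 2 (fail-walked)  ** P5@[35:36]
pos 37 'b': at 9 (fail-walked)
pos 38 'c': at 10
pos 39 'a': at 11  ** P2@[37:39],P3@[38:39]
pos 40 'b': at 9 (fail-walked)
pos 41 'c': at 10
pos 42 'a': at 11  ** P2@[40:42],P3@[41:42]
pos 43 'c': at 6 (fail-walked)
pos 44 'b': at 9 (fail-walked)
pos 45 'a': at 1 (fail-walked)
pos 46 'c': at 6 (fail-walked)
pos 47 'a': at 7  ** P3@[46:47]
pos 48 'b': at 9 (fail-walked)
pos 49 'c': at 10
pos 50 'c': at 6 (fail-walked)
pos 51 'a': at 7  ** P3@[50:51]
pos 52 'b': at 9 (fail-walked)
pos 53 'c': at 10
pos 54 'a': at 11  ** P2@[52:54],P3@[53:54]
pos 55 'a': at 8 (fail-walked)  ** P1@[53:55],P5@[54:55]
pos 56 'a': at 2 (fail-walked)  ** P5@[55:56]
pos 57 'a': at 2 (fail-walked)  ** P5@[56:57]
pos 58 'a': at 2 (fail-walked)  ** P5@[57:58]
pos 59 'c': at 3

Matches: [[1,5],[3,3],[4,0],[6,5],[7,5],[10,2],[10,3],[12,3],[16,4],[17,2],[17,3],[22,4],[26,4],[29,2],[29,3],[30,1],[30,5],[31,5],[33,3],[34,1],[34,5],[35,5],[36,5],[39,2],[39,3],[42,2],[42,3],[47,3],[51,3],[54,2],[54,3],[55,1],[55,5],[56,5],[57,5],[58,5]]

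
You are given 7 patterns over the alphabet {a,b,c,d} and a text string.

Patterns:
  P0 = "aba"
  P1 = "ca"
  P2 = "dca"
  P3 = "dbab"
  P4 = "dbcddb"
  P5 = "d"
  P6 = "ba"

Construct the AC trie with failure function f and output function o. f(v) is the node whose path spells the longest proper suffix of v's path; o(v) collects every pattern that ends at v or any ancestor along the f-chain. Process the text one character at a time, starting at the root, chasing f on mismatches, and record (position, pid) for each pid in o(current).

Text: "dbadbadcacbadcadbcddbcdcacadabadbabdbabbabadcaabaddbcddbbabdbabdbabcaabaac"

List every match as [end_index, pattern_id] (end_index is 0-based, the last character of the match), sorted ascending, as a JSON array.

Construct AC machine:
Trie nodes:
  n0 'ε': a→1 b→16 c→4 d→6
  n1 'a': b→2
  n2 'ab': a→3
  n3 'aba': ·  [P0 ends]
  n4 'c': a→5
  n5 'ca': ·  [P1 ends]
  n6 'd': b→9 c→7  [P5 ends]
  n7 'dc': a→8
  n8 'dca': ·  [P2 ends]
  n9 'db': a→10 c→12
  n10 'dba': b→11
  n11 'dbab': ·  [P3 ends]
  n12 'dbc': d→13
  n13 'dbcd': d→14
  n14 'dbcdd': b→15
  n15 'dbcddb': ·  [P4 ends]
  n16 'b': a→17
  n17 'ba': ·  [P6 ends]

Failure links (BFS by depth):
  fail(1) 'a': from fail(0)=0 chase 'a': 0 ⇒ 0;  out=∅∪out(0)=∅
  fail(4) 'c': from fail(0)=0 chase 'c': 0 ⇒ 0;  out=∅∪out(0)=∅
  fail(6) 'd': from fail(0)=0 chase 'd': 0 ⇒ 0;  out={5}∪out(0)={5}
  fail(16) 'b': from fail(0)=0 chase 'b': 0 ⇒ 0;  out=∅∪out(0)=∅
  fail(2) 'ab': from fail(1)=0 chase 'b': 0 ⇒ 16;  out=∅∪out(16)=∅
  fail(5) 'ca': from fail(4)=0 chase 'a': 0 ⇒ 1;  out={1}∪out(1)={1}
  fail(7) 'dc': from fail(6)=0 chase 'c': 0 ⇒ 4;  out=∅∪out(4)=∅
  fail(9) 'db': from fail(6)=0 chase 'b': 0 ⇒ 16;  out=∅∪out(16)=∅
  fail(17) 'ba': from fail(16)=0 chase 'a': 0 ⇒ 1;  out={6}∪out(1)={6}
  fail(3) 'aba': from fail(2)=16 chase 'a': 16 ⇒ 17;  out={0}∪out(17)={0,6}
  fail(8) 'dca': from fail(7)=4 chase 'a': 4 ⇒ 5;  out={2}∪out(5)={1,2}
  fail(10) 'dba': from fail(9)=16 chase 'a': 16 ⇒ 17;  out=∅∪out(17)={6}
  fail(12) 'dbc': from fail(9)=16 chase 'c': 16→0 ⇒ 4;  out=∅∪out(4)=∅
  fail(11) 'dbab': from fail(10)=17 chase 'b': 17→1 ⇒ 2;  out={3}∪out(2)={3}
  fail(13) 'dbcd': from fail(12)=4 chase 'd': 4→0 ⇒ 6;  out=∅∪out(6)={5}
  fail(14) 'dbcdd': from fail(13)=6 chase 'd': 6→0 ⇒ 6;  out=∅∪out(6)={5}
  fail(15) 'dbcddb': from fail(14)=6 chase 'b': 6 ⇒ 9;  out={4}∪out(9)={4}

Run:
pos 0 'd': at 6  emit P5@[0:0]
pos 1 'b': at 9
pos 2 'a': at 10  emit P6@[1:2]
pos 3 'd': at 6 ·f  emit P5@[3:3]
pos 4 'b': at 9
pos 5 'a': at 10  emit P6@[4:5]
pos 6 'd': at 6 ·f  emit P5@[6:6]
pos 7 'c': at 7
pos 8 'a': at 8  emit P1@[7:8],P2@[6:8]
pos 9 'c': at 4 ·f
pos 10 'b': at 16 ·f
pos 11 'a': at 17  emit P6@[10:11]
pos 12 'd': at 6 ·f  emit P5@[12:12]
pos 13 'c': at 7
pos 14 'a': at 8  emit P1@[13:14],P2@[12:14]
pos 15 'd': at 6 ·f  emit P5@[15:15]
pos 16 'b': at 9
pos 17 'c': at 12
pos 18 'd': at 13  emit P5@[18:18]
pos 19 'd': at 14  emit P5@[19:19]
pos 20 'b': at 15  emit P4@[15:20]
pos 21 'c': at 12 ·f
pos 22 'd': at 13  emit P5@[22:22]
pos 23 'c': at 7 ·f
pos 24 'a': at 8  emit P1@[23:24],P2@[22:24]
pos 25 'c': at 4 ·f
pos 26 'a': at 5  emit P1@[25:26]
pos 27 'd': at 6 ·f  emit P5@[27:27]
pos 28 'a': at 1 ·f
pos 29 'b': at 2
pos 30 'a': at 3  emit P0@[28:30],P6@[29:30]
pos 31 'd': at 6 ·f  emit P5@[31:31]
pos 32 'b': at 9
pos 33 'a': at 10  emit P6@[32:33]
pos 34 'b': at 11  emit P3@[31:34]
pos 35 'd': at 6 ·f  emit P5@[35:35]
pos 36 'b': at 9
pos 37 'a': at 10  emit P6@[36:37]
pos 38 'b': at 11  emit P3@[35:38]
pos 39 'b': at 16 ·f
pos 40 'a': at 17  emit P6@[39:40]
pos 41 'b': at 2 ·f
pos 42 'a': at 3  emit P0@[40:42],P6@[41:42]
pos 43 'd': at 6 ·f  emit P5@[43:43]
pos 44 'c': at 7
pos 45 'a': at 8  emit P1@[44:45],P2@[43:45]
pos 46 'a': at 1 ·f
pos 47 'b': at 2
pos 48 'a': at 3  emit P0@[46:48],P6@[47:48]
pos 49 'd': at 6 ·f  emit P5@[49:49]
pos 50 'd': at 6 ·f  emit P5@[50:50]
pos 51 'b': at 9
pos 52 'c': at 12
pos 53 'd': at 13  emit P5@[53:53]
pos 54 'd': at 14  emit P5@[54:54]
pos 55 'b': at 15  emit P4@[50:55]
pos 56 'b': at 16 ·f
pos 57 'a': at 17  emit P6@[56:57]
pos 58 'b': at 2 ·f
pos 59 'd': at 6 ·f  emit P5@[59:59]
pos 60 'b': at 9
pos 61 'a': at 10  emit P6@[60:61]
pos 62 'b': at 11  emit P3@[59:62]
pos 63 'd': at 6 ·f  emit P5@[63:63]
pos 64 'b': at 9
pos 65 'a': at 10  emit P6@[64:65]
pos 66 'b': at 11  emit P3@[63:66]
pos 67 'c': at 4 ·f
pos 68 'a': at 5  emit P1@[67:68]
pos 69 'a': at 1 ·f
pos 70 'b': at 2
pos 71 'a': at 3  emit P0@[69:71],P6@[70:71]
pos 72 'a': at 1 ·f
pos 73 'c': at 4 ·f

All matches (sorted): [[0,5],[2,6],[3,5],[5,6],[6,5],[8,1],[8,2],[11,6],[12,5],[14,1],[14,2],[15,5],[18,5],[19,5],[20,4],[22,5],[24,1],[24,2],[26,1],[27,5],[30,0],[30,6],[31,5],[33,6],[34,3],[35,5],[37,6],[38,3],[40,6],[42,0],[42,6],[43,5],[45,1],[45,2],[48,0],[48,6],[49,5],[50,5],[53,5],[54,5],[55,4],[57,6],[59,5],[61,6],[62,3],[63,5],[65,6],[66,3],[68,1],[71,0],[71,6]]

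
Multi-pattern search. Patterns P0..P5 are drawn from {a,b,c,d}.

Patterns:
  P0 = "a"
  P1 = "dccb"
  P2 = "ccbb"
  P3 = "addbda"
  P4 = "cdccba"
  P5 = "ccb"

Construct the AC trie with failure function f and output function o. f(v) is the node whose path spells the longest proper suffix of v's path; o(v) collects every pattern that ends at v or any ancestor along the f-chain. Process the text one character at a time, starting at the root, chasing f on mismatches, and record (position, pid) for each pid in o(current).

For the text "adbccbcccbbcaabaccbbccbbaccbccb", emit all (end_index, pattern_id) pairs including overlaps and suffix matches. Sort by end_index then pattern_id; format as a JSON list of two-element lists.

Construct AC machine:
Trie (insert patterns):
  0='ε' goto a→1 c→6 d→2
  1='a' goto d→10  ←P0
  2='d' goto c→3
  3='dc' goto c→4
  4='dcc' goto b→5
  5='dccb' goto ·  ←P1
  6='c' goto c→7 d→15
  7='cc' goto b→8
  8='ccb' goto b→9  ←P5
  9='ccbb' goto ·  ←P2
  10='ad' goto d→11
  11='add' goto b→12
  12='addb' goto d→13
  13='addbd' goto a→14
  14='addbda' goto ·  ←P3
  15='cd' goto c→16
  16='cdc' goto c→17
  17='cdcc' goto b→18
  18='cdccb' goto a→19
  19='cdccba' goto ·  ←P4

Failure links (BFS by depth):
  fail(1) 'a': from fail(0)=0 chase 'a': 0 ⇒ 0;  out={0}∪out(0)={0}
  fail(2) 'd': from fail(0)=0 chase 'd': 0 ⇒ 0;  out=∅∪out(0)=∅
  fail(6) 'c': from fail(0)=0 chase 'c': 0 ⇒ 0;  out=∅∪out(0)=∅
  fail(3) 'dc': from fail(2)=0 chase 'c': 0 ⇒ 6;  out=∅∪out(6)=∅
  fail(7) 'cc': from fail(6)=0 chase 'c': 0 ⇒ 6;  out=∅∪out(6)=∅
  fail(10) 'ad': from fail(1)=0 chase 'd': 0 ⇒ 2;  out=∅∪out(2)=∅
  fail(15) 'cd': from fail(6)=0 chase 'd': 0 ⇒ 2;  out=∅∪out(2)=∅
  fail(4) 'dcc': from fail(3)=6 chase 'c': 6 ⇒ 7;  out=∅∪out(7)=∅
  fail(8) 'ccb': from fail(7)=6 chase 'b': 6→0 ⇒ 0;  out={5}∪out(0)={5}
  fail(11) 'add': from fail(10)=2 chase 'd': 2→0 ⇒ 2;  out=∅∪out(2)=∅
  fail(16) 'cdc': from fail(15)=2 chase 'c': 2 ⇒ 3;  out=∅∪out(3)=∅
  fail(5) 'dccb': from fail(4)=7 chase 'b': 7 ⇒ 8;  out={1}∪out(8)={1,5}
  fail(9) 'ccbb': from fail(8)=0 chase 'b': 0 ⇒ 0;  out={2}∪out(0)={2}
  fail(12) 'addb': from fail(11)=2 chase 'b': 2→0 ⇒ 0;  out=∅∪out(0)=∅
  fail(17) 'cdcc': from fail(16)=3 chase 'c': 3 ⇒ 4;  out=∅∪out(4)=∅
  fail(13) 'addbd': from fail(12)=0 chase 'd': 0 ⇒ 2;  out=∅∪out(2)=∅
  fail(18) 'cdccb': from fail(17)=4 chase 'b': 4 ⇒ 5;  out=∅∪out(5)={1,5}
  fail(14) 'addbda': from fail(13)=2 chase 'a': 2→0 ⇒ 1;  out={3}∪out(1)={0,3}
  fail(19) 'cdccba': from fail(18)=5 chase 'a': 5→8→0 ⇒ 1;  out={4}∪out(1)={0,4}

Scan:
pos 0 'a': at 1  ** P0@[0:0]
pos 1 'd': at 10
pos 2 'b': at 0 (via fail)
pos 3 'c': at 6
pos 4 'c': at 7
pos 5 'b': at 8  ** P5@[3:5]
pos 6 'c': at 6 (via fail)
pos 7 'c': at 7
pos 8 'c': at 7 (via fail)
pos 9 'b': at 8  ** P5@[7:9]
pos 10 'b': at 9  ** P2@[7:10]
pos 11 'c': at 6 (via fail)
pos 12 'a': at 1 (via fail)  ** P0@[12:12]
pos 13 'a': at 1 (via fail)  ** P0@[13:13]
pos 14 'b': at 0 (via fail)
pos 15 'a': at 1  ** P0@[15:15]
pos 16 'c': at 6 (via fail)
pos 17 'c': at 7
pos 18 'b': at 8  ** P5@[16:18]
pos 19 'b': at 9  ** P2@[16:19]
pos 20 'c': at 6 (via fail)
pos 21 'c': at 7
pos 22 'b': at 8  ** P5@[20:22]
pos 23 'b': at 9  ** P2@[20:23]
pos 24 'a': at 1 (via fail)  ** P0@[24:24]
pos 25 'c': at 6 (via fail)
pos 26 'c': at 7
pos 27 'b': at 8  ** P5@[25:27]
pos 28 'c': at 6 (via fail)
pos 29 'c': at 7
pos 30 'b': at 8  ** P5@[28:30]

Matches: [[0,0],[5,5],[9,5],[10,2],[12,0],[13,0],[15,0],[18,5],[19,2],[22,5],[23,2],[24,0],[27,5],[30,5]]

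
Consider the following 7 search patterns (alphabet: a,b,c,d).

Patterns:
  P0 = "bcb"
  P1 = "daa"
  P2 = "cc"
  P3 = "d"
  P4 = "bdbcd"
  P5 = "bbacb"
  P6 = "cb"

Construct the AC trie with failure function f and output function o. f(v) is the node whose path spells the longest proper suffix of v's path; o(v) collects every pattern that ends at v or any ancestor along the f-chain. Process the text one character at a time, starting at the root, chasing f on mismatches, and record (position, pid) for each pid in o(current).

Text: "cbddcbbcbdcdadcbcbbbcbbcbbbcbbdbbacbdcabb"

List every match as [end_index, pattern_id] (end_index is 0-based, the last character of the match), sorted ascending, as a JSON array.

Construct AC machine:
Trie (insert patterns):
  0='ε' goto b→1 c→7 d→4
  1='b' goto b→13 c→2 d→9
  2='bc' goto b→3
  3='bcb' goto ·  [P0 ends]
  4='d' goto a→5  [P3 ends]
  5='da' goto a→6
  6='daa' goto ·  [P1 ends]
  7='c' goto b→17 c→8
  8='cc' goto ·  [P2 ends]
  9='bd' goto b→10
  10='bdb' goto c→11
  11='bdbc' goto d→12
  12='bdbcd' goto ·  [P4 ends]
  13='bb' goto a→14
  14='bba' goto c→15
  15='bbac' goto b→16
  16='bbacb' goto ·  [P5 ends]
  17='cb' goto ·  [P6 ends]

Failure links (BFS by depth):
  n1('b'): parent n0 fail=0; on 'b' 0 → fail=0;  out ∅∪∅=∅
  n4('d'): parent n0 fail=0; on 'd' 0 → fail=0;  out {3}∪∅={3}
  n7('c'): parent n0 fail=0; on 'c' 0 → fail=0;  out ∅∪∅=∅
  n2('bc'): parent n1 fail=0; on 'c' 0 → fail=7;  out ∅∪∅=∅
  n5('da'): parent n4 fail=0; on 'a' 0 → fail=0;  out ∅∪∅=∅
  n8('cc'): parent n7 fail=0; on 'c' 0 → fail=7;  out {2}∪∅={2}
  n9('bd'): parent n1 fail=0; on 'd' 0 → fail=4;  out ∅∪{3}={3}
  n13('bb'): parent n1 fail=0; on 'b' 0 → fail=1;  out ∅∪∅=∅
  n17('cb'): parent n7 fail=0; on 'b' 0 → fail=1;  out {6}∪∅={6}
  n3('bcb'): parent n2 fail=7; on 'b' 7 → fail=17;  out {0}∪{6}={0,6}
  n6('daa'): parent n5 fail=0; on 'a' 0 → fail=0;  out {1}∪∅={1}
  n10('bdb'): parent n9 fail=4; on 'b' 4→0 → fail=1;  out ∅∪∅=∅
  n14('bba'): parent n13 fail=1; on 'a' 1→0 → fail=0;  out ∅∪∅=∅
  n11('bdbc'): parent n10 fail=1; on 'c' 1 → fail=2;  out ∅∪∅=∅
  n15('bbac'): parent n14 fail=0; on 'c' 0 → fail=7;  out ∅∪∅=∅
  n12('bdbcd'): parent n11 fail=2; on 'd' 2→7→0 → fail=4;  out {4}∪{3}={3,4}
  n16('bbacb'): parent n15 fail=7; on 'b' 7 → fail=17;  out {5}∪{6}={5,6}

Text stream:
i=0 'c': node 0→7
i=1 'b': node 7→17  → match P6@[0:1]
i=2 'd': node 17→9 (fail-walked)  → match P3@[2:2]
i=3 'd': node 9→4 (fail-walked)  → match P3@[3:3]
i=4 'c': node 4→7 (fail-walked)
i=5 'b': node 7→17  → match P6@[4:5]
i=6 'b': node 17→13 (fail-walked)
i=7 'c': node 13→2 (fail-walked)
i=8 'b': node 2→3  → match P0@[6:8],P6@[7:8]
i=9 'd': node 3→9 (fail-walked)  → match P3@[9:9]
i=10 'c': node 9→7 (fail-walked)
i=11 'd': node 7→4 (fail-walked)  → match P3@[11:11]
i=12 'a': node 4→5
i=13 'd': node 5→4 (fail-walked)  → match P3@[13:13]
i=14 'c': node 4→7 (fail-walked)
i=15 'b': node 7→17  → match P6@[14:15]
i=16 'c': node 17→2 (fail-walked)
i=17 'b': node 2→3  → match P0@[15:17],P6@[16:17]
i=18 'b': node 3→13 (fail-walked)
i=19 'b': node 13→13 (fail-walked)
i=20 'c': node 13→2 (fail-walked)
i=21 'b': node 2→3  → match P0@[19:21],P6@[20:21]
i=22 'b': node 3→13 (fail-walked)
i=23 'c': node 13→2 (fail-walked)
i=24 'b': node 2→3  → match P0@[22:24],P6@[23:24]
i=25 'b': node 3→13 (fail-walked)
i=26 'b': node 13→13 (fail-walked)
i=27 'c': node 13→2 (fail-walked)
i=28 'b': node 2→3  → match P0@[26:28],P6@[27:28]
i=29 'b': node 3→13 (fail-walked)
i=30 'd': node 13→9 (fail-walked)  → match P3@[30:30]
i=31 'b': node 9→10
i=32 'b': node 10→13 (fail-walked)
i=33 'a': node 13→14
i=34 'c': node 14→15
i=35 'b': node 15→16  → match P5@[31:35],P6@[34:35]
i=36 'd': node 16→9 (fail-walked)  → match P3@[36:36]
i=37 'c': node 9→7 (fail-walked)
i=38 'a': node 7→0 (fail-walked)
i=39 'b': node 0→1
i=40 'b': node 1→13

Result: [[1,6],[2,3],[3,3],[5,6],[8,0],[8,6],[9,3],[11,3],[13,3],[15,6],[17,0],[17,6],[21,0],[21,6],[24,0],[24,6],[28,0],[28,6],[30,3],[35,5],[35,6],[36,3]]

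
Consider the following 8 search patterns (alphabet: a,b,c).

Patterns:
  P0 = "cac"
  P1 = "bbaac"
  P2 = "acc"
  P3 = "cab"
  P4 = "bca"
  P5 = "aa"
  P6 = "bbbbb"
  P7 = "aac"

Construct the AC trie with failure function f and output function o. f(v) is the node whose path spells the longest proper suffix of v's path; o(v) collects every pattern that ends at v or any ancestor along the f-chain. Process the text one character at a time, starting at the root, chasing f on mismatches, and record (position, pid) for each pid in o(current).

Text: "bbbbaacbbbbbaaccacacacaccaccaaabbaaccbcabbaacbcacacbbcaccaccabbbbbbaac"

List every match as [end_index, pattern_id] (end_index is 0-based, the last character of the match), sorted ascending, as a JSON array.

Build:
Trie (insert patterns):
  n0 'ε': a→9 b→4 c→1
  n1 'c': a→2
  n2 'ca': b→12 c→3
  n3 'cac': ·  [P0 ends]
  n4 'b': b→5 c→13
  n5 'bb': a→6 b→16
  n6 'bba': a→7
  n7 'bbaa': c→8
  n8 'bbaac': ·  [P1 ends]
  n9 'a': a→15 c→10
  n10 'ac': c→11
  n11 'acc': ·  [P2 ends]
  n12 'cab': ·  [P3 ends]
  n13 'bc': a→14
  n14 'bca': ·  [P4 ends]
  n15 'aa': c→19  [P5 ends]
  n16 'bbb': b→17
  n17 'bbbb': b→18
  n18 'bbbbb': ·  [P6 ends]
  n19 'aac': ·  [P7 ends]

Failure links (BFS by depth):
  n1('c'): parent n0 fail=0; on 'c' 0 → fail=0;  out ∅∪∅=∅
  n4('b'): parent n0 fail=0; on 'b' 0 → fail=0;  out ∅∪∅=∅
  n9('a'): parent n0 fail=0; on 'a' 0 → fail=0;  out ∅∪∅=∅
  n2('ca'): parent n1 fail=0; on 'a' 0 → fail=9;  out ∅∪∅=∅
  n5('bb'): parent n4 fail=0; on 'b' 0 → fail=4;  out ∅∪∅=∅
  n10('ac'): parent n9 fail=0; on 'c' 0 → fail=1;  out ∅∪∅=∅
  n13('bc'): parent n4 fail=0; on 'c' 0 → fail=1;  out ∅∪∅=∅
  n15('aa'): parent n9 fail=0; on 'a' 0 → fail=9;  out {5}∪∅={5}
  n3('cac'): parent n2 fail=9; on 'c' 9 → fail=10;  out {0}∪∅={0}
  n6('bba'): parent n5 fail=4; on 'a' 4→0 → fail=9;  out ∅∪∅=∅
  n11('acc'): parent n10 fail=1; on 'c' 1→0 → fail=1;  out {2}∪∅={2}
  n12('cab'): parent n2 fail=9; on 'b' 9→0 → fail=4;  out {3}∪∅={3}
  n14('bca'): parent n13 fail=1; on 'a' 1 → fail=2;  out {4}∪∅={4}
  n16('bbb'): parent n5 fail=4; on 'b' 4 → fail=5;  out ∅∪∅=∅
  n19('aac'): parent n15 fail=9; on 'c' 9 → fail=10;  out {7}∪∅={7}
  n7('bbaa'): parent n6 fail=9; on 'a' 9 → fail=15;  out ∅∪{5}={5}
  n17('bbbb'): parent n16 fail=5; on 'b' 5 → fail=16;  out ∅∪∅=∅
  n8('bbaac'): parent n7 fail=15; on 'c' 15 → fail=19;  out {1}∪{7}={1,7}
  n18('bbbbb'): parent n17 fail=16; on 'b' 16 → fail=17;  out {6}∪∅={6}

Text stream:
i=0 'b': node 0→4
i=1 'b': node 4→5
i=2 'b': node 5→16
i=3 'b': node 16→17
i=4 'a': node 17→6 (via fail)
i=5 'a': node 6→7  ** P5@[4:5]
i=6 'c': node 7→8  ** P1@[2:6],P7@[4:6]
i=7 'b': node 8→4 (via fail)
i=8 'b': node 4→5
i=9 'b': node 5→16
i=10 'b': node 16→17
i=11 'b': node 17→18  ** P6@[7:11]
i=12 'a': node 18→6 (via fail)
i=13 'a': node 6→7  ** P5@[12:13]
i=14 'c': node 7→8  ** P1@[10:14],P7@[12:14]
i=15 'c': node 8→11 (via fail)  ** P2@[13:15]
i=16 'a': node 11→2 (via fail)
i=17 'c': node 2→3  ** P0@[15:17]
i=18 'a': node 3→2 (via fail)
i=19 'c': node 2→3  ** P0@[17:19]
i=20 'a': node 3→2 (via fail)
i=21 'c': node 2→3  ** P0@[19:21]
i=22 'a': node 3→2 (via fail)
i=23 'c': node 2→3  ** P0@[21:23]
i=24 'c': node 3→11 (via fail)  ** P2@[22:24]
i=25 'a': node 11→2 (via fail)
i=26 'c': node 2→3  ** P0@[24:26]
i=27 'c': node 3→11 (via fail)  ** P2@[25:27]
i=28 'a': node 11→2 (via fail)
i=29 'a': node 2→15 (via fail)  ** P5@[28:29]
i=30 'a': node 15→15 (via fail)  ** P5@[29:30]
i=31 'b': node 15→4 (via fail)
i=32 'b': node 4→5
i=33 'a': node 5→6
i=34 'a': node 6→7  ** P5@[33:34]
i=35 'c': node 7→8  ** P1@[31:35],P7@[33:35]
i=36 'c': node 8→11 (via fail)  ** P2@[34:36]
i=37 'b': node 11→4 (via fail)
i=38 'c': node 4→13
i=39 'a': node 13→14  ** P4@[37:39]
i=40 'b': node 14→12 (via fail)  ** P3@[38:40]
i=41 'b': node 12→5 (via fail)
i=42 'a': node 5→6
i=43 'a': node 6→7  ** P5@[42:43]
i=44 'c': node 7→8  ** P1@[40:44],P7@[42:44]
i=45 'b': node 8→4 (via fail)
i=46 'c': node 4→13
i=47 'a': node 13→14  ** P4@[45:47]
i=48 'c': node 14→3 (via fail)  ** P0@[46:48]
i=49 'a': node 3→2 (via fail)
i=50 'c': node 2→3  ** P0@[48:50]
i=51 'b': node 3→4 (via fail)
i=52 'b': node 4→5
i=53 'c': node 5→13 (via fail)
i=54 'a': node 13→14  ** P4@[52:54]
i=55 'c': node 14→3 (via fail)  ** P0@[53:55]
i=56 'c': node 3→11 (via fail)  ** P2@[54:56]
i=57 'a': node 11→2 (via fail)
i=58 'c': node 2→3  ** P0@[56:58]
i=59 'c': node 3→11 (via fail)  ** P2@[57:59]
i=60 'a': node 11→2 (via fail)
i=61 'b': node 2→12  ** P3@[59:61]
i=62 'b': node 12→5 (via fail)
i=63 'b': node 5→16
i=64 'b': node 16→17
i=65 'b': node 17→18  ** P6@[61:65]
i=66 'b': node 18→18 (via fail)  ** P6@[62:66]
i=67 'a': node 18→6 (via fail)
i=68 'a': node 6→7  ** P5@[67:68]
i=69 'c': node 7→8  ** P1@[65:69],P7@[67:69]

All matches (sorted): [[5,5],[6,1],[6,7],[11,6],[13,5],[14,1],[14,7],[15,2],[17,0],[19,0],[21,0],[23,0],[24,2],[26,0],[27,2],[29,5],[30,5],[34,5],[35,1],[35,7],[36,2],[39,4],[40,3],[43,5],[44,1],[44,7],[47,4],[48,0],[50,0],[54,4],[55,0],[56,2],[58,0],[59,2],[61,3],[65,6],[66,6],[68,5],[69,1],[69,7]]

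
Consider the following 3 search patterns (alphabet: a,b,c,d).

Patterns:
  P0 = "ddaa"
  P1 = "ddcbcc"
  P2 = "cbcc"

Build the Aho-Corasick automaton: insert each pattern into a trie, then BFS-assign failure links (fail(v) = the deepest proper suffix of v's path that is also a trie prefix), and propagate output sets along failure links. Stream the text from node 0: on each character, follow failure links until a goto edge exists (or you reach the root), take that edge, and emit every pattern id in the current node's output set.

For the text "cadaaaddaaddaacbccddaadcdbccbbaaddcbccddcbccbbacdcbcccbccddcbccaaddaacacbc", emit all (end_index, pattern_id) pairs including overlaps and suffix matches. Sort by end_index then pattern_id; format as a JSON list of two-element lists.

Build:
Trie (insert patterns):
  n0 'ε': c→9 d→1
  n1 'd': d→2
  n2 'dd': a→3 c→5
  n3 'dda': a→4
  n4 'ddaa': ·  ←P0
  n5 'ddc': b→6
  n6 'ddcb': c→7
  n7 'ddcbc': c→8
  n8 'ddcbcc': ·  ←P1
  n9 'c': b→10
  n10 'cb': c→11
  n11 'cbc': c→12
  n12 'cbcc': ·  ←P2

BFS fail/out derivation:
  fail(1) 'd': from fail(0)=0 chase 'd': 0 ⇒ 0;  out=∅∪out(0)=∅
  fail(9) 'c': from fail(0)=0 chase 'c': 0 ⇒ 0;  out=∅∪out(0)=∅
  fail(2) 'dd': from fail(1)=0 chase 'd': 0 ⇒ 1;  out=∅∪out(1)=∅
  fail(10) 'cb': from fail(9)=0 chase 'b': 0 ⇒ 0;  out=∅∪out(0)=∅
  fail(3) 'dda': from fail(2)=1 chase 'a': 1→0 ⇒ 0;  out=∅∪out(0)=∅
  fail(5) 'ddc': from fail(2)=1 chase 'c': 1→0 ⇒ 9;  out=∅∪out(9)=∅
  fail(11) 'cbc': from fail(10)=0 chase 'c': 0 ⇒ 9;  out=∅∪out(9)=∅
  fail(4) 'ddaa': from fail(3)=0 chase 'a': 0 ⇒ 0;  out={0}∪out(0)={0}
  fail(6) 'ddcb': from fail(5)=9 chase 'b': 9 ⇒ 10;  out=∅∪out(10)=∅
  fail(12) 'cbcc': from fail(11)=9 chase 'c': 9→0 ⇒ 9;  out={2}∪out(9)={2}
  fail(7) 'ddcbc': from fail(6)=10 chase 'c': 10 ⇒ 11;  out=∅∪out(11)=∅
  fail(8) 'ddcbcc': from fail(7)=11 chase 'c': 11 ⇒ 12;  out={1}∪out(12)={1,2}

Run:
[0] read 'c'  n0⇒n9
[1] read 'a'  n9⇒n0 ·f
[2] read 'd'  n0⇒n1
[3] read 'a'  n1⇒n0 ·f
[4] read 'a'  n0⇒n0
[5] read 'a'  n0⇒n0
[6] read 'd'  n0⇒n1
[7] read 'd'  n1⇒n2
[8] read 'a'  n2⇒n3
[9] read 'a'  n3⇒n4  ** P0@[6:9]
[10] read 'd'  n4⇒n1 ·f
[11] read 'd'  n1⇒n2
[12] read 'a'  n2⇒n3
[13] read 'a'  n3⇒n4  ** P0@[10:13]
[14] read 'c'  n4⇒n9 ·f
[15] read 'b'  n9⇒n10
[16] read 'c'  n10⇒n11
[17] read 'c'  n11⇒n12  ** P2@[14:17]
[18] read 'd'  n12⇒n1 ·f
[19] read 'd'  n1⇒n2
[20] read 'a'  n2⇒n3
[21] read 'a'  n3⇒n4  ** P0@[18:21]
[22] read 'd'  n4⇒n1 ·f
[23] read 'c'  n1⇒n9 ·f
[24] read 'd'  n9⇒n1 ·f
[25] read 'b'  n1⇒n0 ·f
[26] read 'c'  n0⇒n9
[27] read 'c'  n9⇒n9 ·f
[28] read 'b'  n9⇒n10
[29] read 'b'  n10⇒n0 ·f
[30] read 'a'  n0⇒n0
[31] read 'a'  n0⇒n0
[32] read 'd'  n0⇒n1
[33] read 'd'  n1⇒n2
[34] read 'c'  n2⇒n5
[35] read 'b'  n5⇒n6
[36] read 'c'  n6⇒n7
[37] read 'c'  n7⇒n8  ** P1@[32:37],P2@[34:37]
[38] read 'd'  n8⇒n1 ·f
[39] read 'd'  n1⇒n2
[40] read 'c'  n2⇒n5
[41] read 'b'  n5⇒n6
[42] read 'c'  n6⇒n7
[43] read 'c'  n7⇒n8  ** P1@[38:43],P2@[40:43]
[44] read 'b'  n8⇒n10 ·f
[45] read 'b'  n10⇒n0 ·f
[46] read 'a'  n0⇒n0
[47] read 'c'  n0⇒n9
[48] read 'd'  n9⇒n1 ·f
[49] read 'c'  n1⇒n9 ·f
[50] read 'b'  n9⇒n10
[51] read 'c'  n10⇒n11
[52] read 'c'  n11⇒n12  ** P2@[49:52]
[53] read 'c'  n12⇒n9 ·f
[54] read 'b'  n9⇒n10
[55] read 'c'  n10⇒n11
[56] read 'c'  n11⇒n12  ** P2@[53:56]
[57] read 'd'  n12⇒n1 ·f
[58] read 'd'  n1⇒n2
[59] read 'c'  n2⇒n5
[60] read 'b'  n5⇒n6
[61] read 'c'  n6⇒n7
[62] read 'c'  n7⇒n8  ** P1@[57:62],P2@[59:62]
[63] read 'a'  n8⇒n0 ·f
[64] read 'a'  n0⇒n0
[65] read 'd'  n0⇒n1
[66] read 'd'  n1⇒n2
[67] read 'a'  n2⇒n3
[68] read 'a'  n3⇒n4  ** P0@[65:68]
[69] read 'c'  n4⇒n9 ·f
[70] read 'a'  n9⇒n0 ·f
[71] read 'c'  n0⇒n9
[72] read 'b'  n9⇒n10
[73] read 'c'  n10⇒n11

Matches: [[9,0],[13,0],[17,2],[21,0],[37,1],[37,2],[43,1],[43,2],[52,2],[56,2],[62,1],[62,2],[68,0]]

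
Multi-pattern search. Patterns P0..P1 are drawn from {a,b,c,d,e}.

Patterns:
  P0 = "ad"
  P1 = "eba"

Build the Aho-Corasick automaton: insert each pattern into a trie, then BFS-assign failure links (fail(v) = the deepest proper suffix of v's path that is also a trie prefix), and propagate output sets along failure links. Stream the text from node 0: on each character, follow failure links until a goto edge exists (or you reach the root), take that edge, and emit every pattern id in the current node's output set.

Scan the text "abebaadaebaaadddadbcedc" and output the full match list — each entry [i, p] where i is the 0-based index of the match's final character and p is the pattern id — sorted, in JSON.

Build automaton:
Trie nodes:
  n0 'ε': a→1 e→3
  n1 'a': d→2
  n2 'ad': ·  ←P0
  n3 'e': b→4
  n4 'eb': a→5
  n5 'eba': ·  ←P1

BFS fail/out derivation:
  fail(1) 'a': from fail(0)=0 chase 'a': 0 ⇒ 0;  out=∅∪out(0)=∅
  fail(3) 'e': from fail(0)=0 chase 'e': 0 ⇒ 0;  out=∅∪out(0)=∅
  fail(2) 'ad': from fail(1)=0 chase 'd': 0 ⇒ 0;  out={0}∪out(0)={0}
  fail(4) 'eb': from fail(3)=0 chase 'b': 0 ⇒ 0;  out=∅∪out(0)=∅
  fail(5) 'eba': from fail(4)=0 chase 'a': 0 ⇒ 1;  out={1}∪out(1)={1}

Scan:
i=0 'a': node 0→1
i=1 'b': node 1→0 (fail-walked)
i=2 'e': node 0→3
i=3 'b': node 3→4
i=4 'a': node 4→5  emit P1@[2:4]
i=5 'a': node 5→1 (fail-walked)
i=6 'd': node 1→2  emit P0@[5:6]
i=7 'a': node 2→1 (fail-walked)
i=8 'e': node 1→3 (fail-walked)
i=9 'b': node 3→4
i=10 'a': node 4→5  emit P1@[8:10]
i=11 'a': node 5→1 (fail-walked)
i=12 'a': node 1→1 (fail-walked)
i=13 'd': node 1→2  emit P0@[12:13]
i=14 'd': node 2→0 (fail-walked)
i=15 'd': node 0→0
i=16 'a': node 0→1
i=17 'd': node 1→2  emit P0@[16:17]
i=18 'b': node 2→0 (fail-walked)
i=19 'c': node 0→0
i=20 'e': node 0→3
i=21 'd': node 3→0 (fail-walked)
i=22 'c': node 0→0

All matches (sorted): [[4,1],[6,0],[10,1],[13,0],[17,0]]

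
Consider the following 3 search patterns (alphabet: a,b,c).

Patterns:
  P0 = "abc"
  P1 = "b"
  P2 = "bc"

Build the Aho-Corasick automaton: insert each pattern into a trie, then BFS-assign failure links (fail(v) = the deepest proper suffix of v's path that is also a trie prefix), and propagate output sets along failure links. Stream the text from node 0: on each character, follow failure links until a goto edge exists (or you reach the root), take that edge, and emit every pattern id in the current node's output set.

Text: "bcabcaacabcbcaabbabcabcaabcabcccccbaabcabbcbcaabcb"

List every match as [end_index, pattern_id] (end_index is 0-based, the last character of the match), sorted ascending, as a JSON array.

Construct AC machine:
Trie (insert patterns):
  n0 'ε': a→1 b→4
  n1 'a': b→2
  n2 'ab': c→3
  n3 'abc': ·  [P0 ends]
  n4 'b': c→5  [P1 ends]
  n5 'bc': ·  [P2 ends]

Failure links (BFS by depth):
  fail(1) 'a': from fail(0)=0 chase 'a': 0 ⇒ 0;  out=∅∪out(0)=∅
  fail(4) 'b': from fail(0)=0 chase 'b': 0 ⇒ 0;  out={1}∪out(0)={1}
  fail(2) 'ab': from fail(1)=0 chase 'b': 0 ⇒ 4;  out=∅∪out(4)={1}
  fail(5) 'bc': from fail(4)=0 chase 'c': 0 ⇒ 0;  out={2}∪out(0)={2}
  fail(3) 'abc': from fail(2)=4 chase 'c': 4 ⇒ 5;  out={0}∪out(5)={0,2}

Text stream:
[0] read 'b'  n0⇒n4  → match P1@[0:0]
[1] read 'c'  n4⇒n5  → match P2@[0:1]
[2] read 'a'  n5⇒n1 (fail-walked)
[3] read 'b'  n1⇒n2  → match P1@[3:3]
[4] read 'c'  n2⇒n3  → match P0@[2:4],P2@[3:4]
[5] read 'a'  n3⇒n1 (fail-walked)
[6] read 'a'  n1⇒n1 (fail-walked)
[7] read 'c'  n1⇒n0 (fail-walked)
[8] read 'a'  n0⇒n1
[9] read 'b'  n1⇒n2  → match P1@[9:9]
[10] read 'c'  n2⇒n3  → match P0@[8:10],P2@[9:10]
[11] read 'b'  n3⇒n4 (fail-walked)  → match P1@[11:11]
[12] read 'c'  n4⇒n5  → match P2@[11:12]
[13] read 'a'  n5⇒n1 (fail-walked)
[14] read 'a'  n1⇒n1 (fail-walked)
[15] read 'b'  n1⇒n2  → match P1@[15:15]
[16] read 'b'  n2⇒n4 (fail-walked)  → match P1@[16:16]
[17] read 'a'  n4⇒n1 (fail-walked)
[18] read 'b'  n1⇒n2  → match P1@[18:18]
[19] read 'c'  n2⇒n3  → match P0@[17:19],P2@[18:19]
[20] read 'a'  n3⇒n1 (fail-walked)
[21] read 'b'  n1⇒n2  → match P1@[21:21]
[22] read 'c'  n2⇒n3  → match P0@[20:22],P2@[21:22]
[23] read 'a'  n3⇒n1 (fail-walked)
[24] read 'a'  n1⇒n1 (fail-walked)
[25] read 'b'  n1⇒n2  → match P1@[25:25]
[26] read 'c'  n2⇒n3  → match P0@[24:26],P2@[25:26]
[27] read 'a'  n3⇒n1 (fail-walked)
[28] read 'b'  n1⇒n2  → match P1@[28:28]
[29] read 'c'  n2⇒n3  → match P0@[27:29],P2@[28:29]
[30] read 'c'  n3⇒n0 (fail-walked)
[31] read 'c'  n0⇒n0
[32] read 'c'  n0⇒n0
[33] read 'c'  n0⇒n0
[34] read 'b'  n0⇒n4  → match P1@[34:34]
[35] read 'a'  n4⇒n1 (fail-walked)
[36] read 'a'  n1⇒n1 (fail-walked)
[37] read 'b'  n1⇒n2  → match P1@[37:37]
[38] read 'c'  n2⇒n3  → match P0@[36:38],P2@[37:38]
[39] read 'a'  n3⇒n1 (fail-walked)
[40] read 'b'  n1⇒n2  → match P1@[40:40]
[41] read 'b'  n2⇒n4 (fail-walked)  → match P1@[41:41]
[42] read 'c'  n4⇒n5  → match P2@[41:42]
[43] read 'b'  n5⇒n4 (fail-walked)  → match P1@[43:43]
[44] read 'c'  n4⇒n5  → match P2@[43:44]
[45] read 'a'  n5⇒n1 (fail-walked)
[46] read 'a'  n1⇒n1 (fail-walked)
[47] read 'b'  n1⇒n2  → match P1@[47:47]
[48] read 'c'  n2⇒n3  → match P0@[46:48],P2@[47:48]
[49] read 'b'  n3⇒n4 (fail-walked)  → match P1@[49:49]

Matches: [[0,1],[1,2],[3,1],[4,0],[4,2],[9,1],[10,0],[10,2],[11,1],[12,2],[15,1],[16,1],[18,1],[19,0],[19,2],[21,1],[22,0],[22,2],[25,1],[26,0],[26,2],[28,1],[29,0],[29,2],[34,1],[37,1],[38,0],[38,2],[40,1],[41,1],[42,2],[43,1],[44,2],[47,1],[48,0],[48,2],[49,1]]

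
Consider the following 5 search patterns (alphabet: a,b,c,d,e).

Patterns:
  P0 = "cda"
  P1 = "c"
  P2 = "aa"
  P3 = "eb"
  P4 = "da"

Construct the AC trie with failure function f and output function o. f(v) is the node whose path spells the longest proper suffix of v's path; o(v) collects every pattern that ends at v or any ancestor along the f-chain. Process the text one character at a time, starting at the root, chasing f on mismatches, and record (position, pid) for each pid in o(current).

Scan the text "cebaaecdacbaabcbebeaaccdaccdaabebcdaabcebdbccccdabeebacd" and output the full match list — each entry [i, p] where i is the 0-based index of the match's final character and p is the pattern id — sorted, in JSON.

Build:
Trie (insert patterns):
  n0 'ε': a→4 c→1 d→8 e→6
  n1 'c': d→2  [P1 ends]
  n2 'cd': a→3
  n3 'cda': ·  [P0 ends]
  n4 'a': a→5
  n5 'aa': ·  [P2 ends]
  n6 'e': b→7
  n7 'eb': ·  [P3 ends]
  n8 'd': a→9
  n9 'da': ·  [P4 ends]

Failure links (BFS by depth):
  n1('c'): parent n0 fail=0; on 'c' 0 → fail=0;  out {1}∪∅={1}
  n4('a'): parent n0 fail=0; on 'a' 0 → fail=0;  out ∅∪∅=∅
  n6('e'): parent n0 fail=0; on 'e' 0 → fail=0;  out ∅∪∅=∅
  n8('d'): parent n0 fail=0; on 'd' 0 → fail=0;  out ∅∪∅=∅
  n2('cd'): parent n1 fail=0; on 'd' 0 → fail=8;  out ∅∪∅=∅
  n5('aa'): parent n4 fail=0; on 'a' 0 → fail=4;  out {2}∪∅={2}
  n7('eb'): parent n6 fail=0; on 'b' 0 → fail=0;  out {3}∪∅={3}
  n9('da'): parent n8 fail=0; on 'a' 0 → fail=4;  out {4}∪∅={4}
  n3('cda'): parent n2 fail=8; on 'a' 8 → fail=9;  out {0}∪{4}={0,4}

Scan:
pos 0 'c': at 1  → match P1@[0:0]
pos 1 'e': at 6 ·f
pos 2 'b': at 7  → match P3@[1:2]
pos 3 'a': at 4 ·f
pos 4 'a': at 5  → match P2@[3:4]
pos 5 'e': at 6 ·f
pos 6 'c': at 1 ·f  → match P1@[6:6]
pos 7 'd': at 2
pos 8 'a': at 3  → match P0@[6:8],P4@[7:8]
pos 9 'c': at 1 ·f  → match P1@[9:9]
pos 10 'b': at 0 ·f
pos 11 'a': at 4
pos 12 'a': at 5  → match P2@[11:12]
pos 13 'b': at 0 ·f
pos 14 'c': at 1  → match P1@[14:14]
pos 15 'b': at 0 ·f
pos 16 'e': at 6
pos 17 'b': at 7  → match P3@[16:17]
pos 18 'e': at 6 ·f
pos 19 'a': at 4 ·f
pos 20 'a': at 5  → match P2@[19:20]
pos 21 'c': at 1 ·f  → match P1@[21:21]
pos 22 'c': at 1 ·f  → match P1@[22:22]
pos 23 'd': at 2
pos 24 'a': at 3  → match P0@[22:24],P4@[23:24]
pos 25 'c': at 1 ·f  → match P1@[25:25]
pos 26 'c': at 1 ·f  → match P1@[26:26]
pos 27 'd': at 2
pos 28 'a': at 3  → match P0@[26:28],P4@[27:28]
pos 29 'a': at 5 ·f  → match P2@[28:29]
pos 30 'b': at 0 ·f
pos 31 'e': at 6
pos 32 'b': at 7  → match P3@[31:32]
pos 33 'c': at 1 ·f  → match P1@[33:33]
pos 34 'd': at 2
pos 35 'a': at 3  → match P0@[33:35],P4@[34:35]
pos 36 'a': at 5 ·f  → match P2@[35:36]
pos 37 'b': at 0 ·f
pos 38 'c': at 1  → match P1@[38:38]
pos 39 'e': at 6 ·f
pos 40 'b': at 7  → match P3@[39:40]
pos 41 'd': at 8 ·f
pos 42 'b': at 0 ·f
pos 43 'c': at 1  → match P1@[43:43]
pos 44 'c': at 1 ·f  → match P1@[44:44]
pos 45 'c': at 1 ·f  → match P1@[45:45]
pos 46 'c': at 1 ·f  → match P1@[46:46]
pos 47 'd': at 2
pos 48 'a': at 3  → match P0@[46:48],P4@[47:48]
pos 49 'b': at 0 ·f
pos 50 'e': at 6
pos 51 'e': at 6 ·f
pos 52 'b': at 7  → match P3@[51:52]
pos 53 'a': at 4 ·f
pos 54 'c': at 1 ·f  → match P1@[54:54]
pos 55 'd': at 2

Result: [[0,1],[2,3],[4,2],[6,1],[8,0],[8,4],[9,1],[12,2],[14,1],[17,3],[20,2],[21,1],[22,1],[24,0],[24,4],[25,1],[26,1],[28,0],[28,4],[29,2],[32,3],[33,1],[35,0],[35,4],[36,2],[38,1],[40,3],[43,1],[44,1],[45,1],[46,1],[48,0],[48,4],[52,3],[54,1]]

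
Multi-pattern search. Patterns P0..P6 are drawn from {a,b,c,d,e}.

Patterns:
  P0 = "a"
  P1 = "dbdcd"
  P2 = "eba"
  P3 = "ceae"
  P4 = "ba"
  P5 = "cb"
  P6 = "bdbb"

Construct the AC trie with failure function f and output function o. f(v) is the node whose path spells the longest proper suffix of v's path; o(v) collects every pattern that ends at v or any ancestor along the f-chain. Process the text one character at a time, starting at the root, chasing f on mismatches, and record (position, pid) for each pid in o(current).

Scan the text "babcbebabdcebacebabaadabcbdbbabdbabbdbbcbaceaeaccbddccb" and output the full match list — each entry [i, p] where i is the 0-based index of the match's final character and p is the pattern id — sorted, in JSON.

Build automaton:
Trie nodes:
  n0 'ε': a→1 b→14 c→10 d→2 e→7
  n1 'a': ·  [P0 ends]
  n2 'd': b→3
  n3 'db': d→4
  n4 'dbd': c→5
  n5 'dbdc': d→6
  n6 'dbdcd': ·  [P1 ends]
  n7 'e': b→8
  n8 'eb': a→9
  n9 'eba': ·  [P2 ends]
  n10 'c': b→16 e→11
  n11 'ce': a→12
  n12 'cea': e→13
  n13 'ceae': ·  [P3 ends]
  n14 'b': a→15 d→17
  n15 'ba': ·  [P4 ends]
  n16 'cb': ·  [P5 ends]
  n17 'bd': b→18
  n18 'bdb': b→19
  n19 'bdbb': ·  [P6 ends]

BFS fail/out derivation:
  fail(1) 'a': from fail(0)=0 chase 'a': 0 ⇒ 0;  out={0}∪out(0)={0}
  fail(2) 'd': from fail(0)=0 chase 'd': 0 ⇒ 0;  out=∅∪out(0)=∅
  fail(7) 'e': from fail(0)=0 chase 'e': 0 ⇒ 0;  out=∅∪out(0)=∅
  fail(10) 'c': from fail(0)=0 chase 'c': 0 ⇒ 0;  out=∅∪out(0)=∅
  fail(14) 'b': from fail(0)=0 chase 'b': 0 ⇒ 0;  out=∅∪out(0)=∅
  fail(3) 'db': from fail(2)=0 chase 'b': 0 ⇒ 14;  out=∅∪out(14)=∅
  fail(8) 'eb': from fail(7)=0 chase 'b': 0 ⇒ 14;  out=∅∪out(14)=∅
  fail(11) 'ce': from fail(10)=0 chase 'e': 0 ⇒ 7;  out=∅∪out(7)=∅
  fail(15) 'ba': from fail(14)=0 chase 'a': 0 ⇒ 1;  out={4}∪out(1)={0,4}
  fail(16) 'cb': from fail(10)=0 chase 'b': 0 ⇒ 14;  out={5}∪out(14)={5}
  fail(17) 'bd': from fail(14)=0 chase 'd': 0 ⇒ 2;  out=∅∪out(2)=∅
  fail(4) 'dbd': from fail(3)=14 chase 'd': 14 ⇒ 17;  out=∅∪out(17)=∅
  fail(9) 'eba': from fail(8)=14 chase 'a': 14 ⇒ 15;  out={2}∪out(15)={0,2,4}
  fail(12) 'cea': from fail(11)=7 chase 'a': 7→0 ⇒ 1;  out=∅∪out(1)={0}
  fail(18) 'bdb': from fail(17)=2 chase 'b': 2 ⇒ 3;  out=∅∪out(3)=∅
  fail(5) 'dbdc': from fail(4)=17 chase 'c': 17→2→0 ⇒ 10;  out=∅∪out(10)=∅
  fail(13) 'ceae': from fail(12)=1 chase 'e': 1→0 ⇒ 7;  out={3}∪out(7)={3}
  fail(19) 'bdbb': from fail(18)=3 chase 'b': 3→14→0 ⇒ 14;  out={6}∪out(14)={6}
  fail(6) 'dbdcd': from fail(5)=10 chase 'd': 10→0 ⇒ 2;  out={1}∪out(2)={1}

Scan:
pos 0 'b': at 14
pos 1 'a': at 15  emit P0@[1:1],P4@[0:1]
pos 2 'b': at 14 (via fail)
pos 3 'c': at 10 (via fail)
pos 4 'b': at 16  emit P5@[3:4]
pos 5 'e': at 7 (via fail)
pos 6 'b': at 8
pos 7 'a': at 9  emit P0@[7:7],P2@[5:7],P4@[6:7]
pos 8 'b': at 14 (via fail)
pos 9 'd': at 17
pos 10 'c': at 10 (via fail)
pos 11 'e': at 11
pos 12 'b': at 8 (via fail)
pos 13 'a': at 9  emit P0@[13:13],P2@[11:13],P4@[12:13]
pos 14 'c': at 10 (via fail)
pos 15 'e': at 11
pos 16 'b': at 8 (via fail)
pos 17 'a': at 9  emit P0@[17:17],P2@[15:17],P4@[16:17]
pos 18 'b': at 14 (via fail)
pos 19 'a': at 15  emit P0@[19:19],P4@[18:19]
pos 20 'a': at 1 (via fail)  emit P0@[20:20]
pos 21 'd': at 2 (via fail)
pos 22 'a': at 1 (via fail)  emit P0@[22:22]
pos 23 'b': at 14 (via fail)
pos 24 'c': at 10 (via fail)
pos 25 'b': at 16  emit P5@[24:25]
pos 26 'd': at 17 (via fail)
pos 27 'b': at 18
pos 28 'b': at 19  emit P6@[25:28]
pos 29 'a': at 15 (via fail)  emit P0@[29:29],P4@[28:29]
pos 30 'b': at 14 (via fail)
pos 31 'd': at 17
pos 32 'b': at 18
pos 33 'a': at 15 (via fail)  emit P0@[33:33],P4@[32:33]
pos 34 'b': at 14 (via fail)
pos 35 'b': at 14 (via fail)
pos 36 'd': at 17
pos 37 'b': at 18
pos 38 'b': at 19  emit P6@[35:38]
pos 39 'c': at 10 (via fail)
pos 40 'b': at 16  emit P5@[39:40]
pos 41 'a': at 15 (via fail)  emit P0@[41:41],P4@[40:41]
pos 42 'c': at 10 (via fail)
pos 43 'e': at 11
pos 44 'a': at 12  emit P0@[44:44]
pos 45 'e': at 13  emit P3@[42:45]
pos 46 'a': at 1 (via fail)  emit P0@[46:46]
pos 47 'c': at 10 (via fail)
pos 48 'c': at 10 (via fail)
pos 49 'b': at 16  emit P5@[48:49]
pos 50 'd': at 17 (via fail)
pos 51 'd': at 2 (via fail)
pos 52 'c': at 10 (via fail)
pos 53 'c': at 10 (via fail)
pos 54 'b': at 16  emit P5@[53:54]

Result: [[1,0],[1,4],[4,5],[7,0],[7,2],[7,4],[13,0],[13,2],[13,4],[17,0],[17,2],[17,4],[19,0],[19,4],[20,0],[22,0],[25,5],[28,6],[29,0],[29,4],[33,0],[33,4],[38,6],[40,5],[41,0],[41,4],[44,0],[45,3],[46,0],[49,5],[54,5]]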